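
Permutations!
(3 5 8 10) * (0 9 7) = (0 9 7)(3 5 8 10) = [9, 1, 2, 5, 4, 8, 6, 0, 10, 7, 3]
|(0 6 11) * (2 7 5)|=3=|(0 6 11)(2 7 5)|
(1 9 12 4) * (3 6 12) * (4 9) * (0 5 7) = (0 5 7)(1 4)(3 6 12 9) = [5, 4, 2, 6, 1, 7, 12, 0, 8, 3, 10, 11, 9]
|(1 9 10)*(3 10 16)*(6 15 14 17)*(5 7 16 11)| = |(1 9 11 5 7 16 3 10)(6 15 14 17)| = 8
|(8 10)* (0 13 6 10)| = 5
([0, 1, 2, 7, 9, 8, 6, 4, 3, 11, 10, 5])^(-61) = (3 4 11 8 7 9 5)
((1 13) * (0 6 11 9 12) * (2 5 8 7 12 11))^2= (13)(0 2 8 12 6 5 7)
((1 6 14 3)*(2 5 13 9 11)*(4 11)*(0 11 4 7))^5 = ((0 11 2 5 13 9 7)(1 6 14 3))^5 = (0 9 5 11 7 13 2)(1 6 14 3)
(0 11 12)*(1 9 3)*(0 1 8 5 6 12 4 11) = [0, 9, 2, 8, 11, 6, 12, 7, 5, 3, 10, 4, 1] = (1 9 3 8 5 6 12)(4 11)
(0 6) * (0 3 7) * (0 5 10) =(0 6 3 7 5 10) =[6, 1, 2, 7, 4, 10, 3, 5, 8, 9, 0]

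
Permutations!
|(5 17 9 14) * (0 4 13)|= |(0 4 13)(5 17 9 14)|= 12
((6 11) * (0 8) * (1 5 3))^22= ((0 8)(1 5 3)(6 11))^22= (11)(1 5 3)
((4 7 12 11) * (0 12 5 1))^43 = ((0 12 11 4 7 5 1))^43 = (0 12 11 4 7 5 1)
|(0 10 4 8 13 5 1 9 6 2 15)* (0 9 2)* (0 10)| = 10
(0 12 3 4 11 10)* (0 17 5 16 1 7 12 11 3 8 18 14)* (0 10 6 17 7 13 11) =[0, 13, 2, 4, 3, 16, 17, 12, 18, 9, 7, 6, 8, 11, 10, 15, 1, 5, 14] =(1 13 11 6 17 5 16)(3 4)(7 12 8 18 14 10)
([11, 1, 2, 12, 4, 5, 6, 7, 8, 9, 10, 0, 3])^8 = [0, 1, 2, 3, 4, 5, 6, 7, 8, 9, 10, 11, 12]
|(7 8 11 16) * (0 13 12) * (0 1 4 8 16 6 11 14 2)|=8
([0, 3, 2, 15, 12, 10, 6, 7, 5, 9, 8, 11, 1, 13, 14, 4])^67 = [0, 15, 2, 4, 1, 10, 6, 7, 5, 9, 8, 11, 3, 13, 14, 12]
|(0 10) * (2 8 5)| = 6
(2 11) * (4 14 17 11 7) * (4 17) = [0, 1, 7, 3, 14, 5, 6, 17, 8, 9, 10, 2, 12, 13, 4, 15, 16, 11] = (2 7 17 11)(4 14)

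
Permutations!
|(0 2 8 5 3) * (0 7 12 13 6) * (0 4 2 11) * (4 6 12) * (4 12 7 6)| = |(0 11)(2 8 5 3 6 4)(7 12 13)| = 6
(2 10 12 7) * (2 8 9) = [0, 1, 10, 3, 4, 5, 6, 8, 9, 2, 12, 11, 7] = (2 10 12 7 8 9)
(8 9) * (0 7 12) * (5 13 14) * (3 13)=(0 7 12)(3 13 14 5)(8 9)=[7, 1, 2, 13, 4, 3, 6, 12, 9, 8, 10, 11, 0, 14, 5]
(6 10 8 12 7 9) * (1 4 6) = (1 4 6 10 8 12 7 9) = [0, 4, 2, 3, 6, 5, 10, 9, 12, 1, 8, 11, 7]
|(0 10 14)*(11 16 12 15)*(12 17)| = |(0 10 14)(11 16 17 12 15)| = 15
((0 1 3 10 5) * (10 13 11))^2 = (0 3 11 5 1 13 10)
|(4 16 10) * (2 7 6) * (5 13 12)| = |(2 7 6)(4 16 10)(5 13 12)| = 3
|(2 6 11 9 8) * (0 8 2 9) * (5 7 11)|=|(0 8 9 2 6 5 7 11)|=8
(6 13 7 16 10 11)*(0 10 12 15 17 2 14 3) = (0 10 11 6 13 7 16 12 15 17 2 14 3) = [10, 1, 14, 0, 4, 5, 13, 16, 8, 9, 11, 6, 15, 7, 3, 17, 12, 2]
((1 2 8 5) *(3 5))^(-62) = (1 3 2 5 8)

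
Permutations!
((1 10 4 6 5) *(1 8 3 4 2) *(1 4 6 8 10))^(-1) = ((2 4 8 3 6 5 10))^(-1) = (2 10 5 6 3 8 4)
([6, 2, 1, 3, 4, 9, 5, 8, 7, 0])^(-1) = [9, 2, 1, 3, 4, 6, 0, 8, 7, 5]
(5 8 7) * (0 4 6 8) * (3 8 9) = [4, 1, 2, 8, 6, 0, 9, 5, 7, 3] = (0 4 6 9 3 8 7 5)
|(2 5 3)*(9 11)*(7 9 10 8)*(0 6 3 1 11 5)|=|(0 6 3 2)(1 11 10 8 7 9 5)|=28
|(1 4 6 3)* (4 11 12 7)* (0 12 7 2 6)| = 9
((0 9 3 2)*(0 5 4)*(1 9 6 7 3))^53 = (0 2 6 5 7 4 3)(1 9)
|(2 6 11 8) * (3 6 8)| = |(2 8)(3 6 11)| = 6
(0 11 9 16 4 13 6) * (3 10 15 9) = (0 11 3 10 15 9 16 4 13 6) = [11, 1, 2, 10, 13, 5, 0, 7, 8, 16, 15, 3, 12, 6, 14, 9, 4]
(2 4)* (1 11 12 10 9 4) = (1 11 12 10 9 4 2) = [0, 11, 1, 3, 2, 5, 6, 7, 8, 4, 9, 12, 10]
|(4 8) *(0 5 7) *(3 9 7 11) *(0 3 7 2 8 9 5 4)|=|(0 4 9 2 8)(3 5 11 7)|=20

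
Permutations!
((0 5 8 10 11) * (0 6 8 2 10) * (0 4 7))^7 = ((0 5 2 10 11 6 8 4 7))^7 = (0 4 6 10 5 7 8 11 2)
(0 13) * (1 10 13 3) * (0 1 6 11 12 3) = [0, 10, 2, 6, 4, 5, 11, 7, 8, 9, 13, 12, 3, 1] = (1 10 13)(3 6 11 12)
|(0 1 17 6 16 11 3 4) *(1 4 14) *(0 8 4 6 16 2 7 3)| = |(0 6 2 7 3 14 1 17 16 11)(4 8)| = 10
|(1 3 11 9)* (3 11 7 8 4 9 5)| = |(1 11 5 3 7 8 4 9)| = 8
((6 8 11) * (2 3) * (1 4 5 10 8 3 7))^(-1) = (1 7 2 3 6 11 8 10 5 4)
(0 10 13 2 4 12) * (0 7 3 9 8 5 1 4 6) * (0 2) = [10, 4, 6, 9, 12, 1, 2, 3, 5, 8, 13, 11, 7, 0] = (0 10 13)(1 4 12 7 3 9 8 5)(2 6)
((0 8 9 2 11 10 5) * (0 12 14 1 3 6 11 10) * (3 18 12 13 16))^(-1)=(0 11 6 3 16 13 5 10 2 9 8)(1 14 12 18)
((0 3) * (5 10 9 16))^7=(0 3)(5 16 9 10)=((0 3)(5 10 9 16))^7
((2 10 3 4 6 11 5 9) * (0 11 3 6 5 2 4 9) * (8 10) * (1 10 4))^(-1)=((0 11 2 8 4 5)(1 10 6 3 9))^(-1)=(0 5 4 8 2 11)(1 9 3 6 10)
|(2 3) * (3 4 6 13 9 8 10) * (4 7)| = |(2 7 4 6 13 9 8 10 3)| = 9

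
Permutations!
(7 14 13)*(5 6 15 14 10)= [0, 1, 2, 3, 4, 6, 15, 10, 8, 9, 5, 11, 12, 7, 13, 14]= (5 6 15 14 13 7 10)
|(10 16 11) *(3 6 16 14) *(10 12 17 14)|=|(3 6 16 11 12 17 14)|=7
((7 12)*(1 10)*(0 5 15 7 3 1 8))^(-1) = ((0 5 15 7 12 3 1 10 8))^(-1) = (0 8 10 1 3 12 7 15 5)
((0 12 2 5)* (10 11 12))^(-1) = (0 5 2 12 11 10)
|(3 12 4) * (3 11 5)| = |(3 12 4 11 5)| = 5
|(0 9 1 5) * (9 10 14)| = 6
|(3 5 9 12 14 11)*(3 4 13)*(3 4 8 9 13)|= |(3 5 13 4)(8 9 12 14 11)|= 20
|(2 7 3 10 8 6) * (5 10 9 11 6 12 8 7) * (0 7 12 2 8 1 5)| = |(0 7 3 9 11 6 8 2)(1 5 10 12)| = 8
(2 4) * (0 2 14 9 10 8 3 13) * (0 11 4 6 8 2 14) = (0 14 9 10 2 6 8 3 13 11 4) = [14, 1, 6, 13, 0, 5, 8, 7, 3, 10, 2, 4, 12, 11, 9]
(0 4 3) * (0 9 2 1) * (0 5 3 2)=(0 4 2 1 5 3 9)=[4, 5, 1, 9, 2, 3, 6, 7, 8, 0]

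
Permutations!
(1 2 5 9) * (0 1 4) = (0 1 2 5 9 4) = [1, 2, 5, 3, 0, 9, 6, 7, 8, 4]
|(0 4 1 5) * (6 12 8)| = 12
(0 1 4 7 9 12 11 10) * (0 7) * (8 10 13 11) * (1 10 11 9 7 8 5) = (0 10 8 11 13 9 12 5 1 4) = [10, 4, 2, 3, 0, 1, 6, 7, 11, 12, 8, 13, 5, 9]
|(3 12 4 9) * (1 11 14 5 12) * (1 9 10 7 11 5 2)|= |(1 5 12 4 10 7 11 14 2)(3 9)|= 18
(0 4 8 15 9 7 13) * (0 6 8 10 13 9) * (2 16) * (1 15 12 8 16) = (0 4 10 13 6 16 2 1 15)(7 9)(8 12) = [4, 15, 1, 3, 10, 5, 16, 9, 12, 7, 13, 11, 8, 6, 14, 0, 2]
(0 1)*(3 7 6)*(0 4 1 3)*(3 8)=(0 8 3 7 6)(1 4)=[8, 4, 2, 7, 1, 5, 0, 6, 3]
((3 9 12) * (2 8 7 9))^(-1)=(2 3 12 9 7 8)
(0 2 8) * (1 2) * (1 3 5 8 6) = (0 3 5 8)(1 2 6) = [3, 2, 6, 5, 4, 8, 1, 7, 0]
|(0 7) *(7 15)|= 3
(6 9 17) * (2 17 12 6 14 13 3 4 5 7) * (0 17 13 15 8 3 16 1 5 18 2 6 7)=(0 17 14 15 8 3 4 18 2 13 16 1 5)(6 9 12 7)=[17, 5, 13, 4, 18, 0, 9, 6, 3, 12, 10, 11, 7, 16, 15, 8, 1, 14, 2]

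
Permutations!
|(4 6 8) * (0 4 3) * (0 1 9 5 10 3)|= |(0 4 6 8)(1 9 5 10 3)|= 20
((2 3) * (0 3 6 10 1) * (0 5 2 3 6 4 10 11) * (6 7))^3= ((0 7 6 11)(1 5 2 4 10))^3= (0 11 6 7)(1 4 5 10 2)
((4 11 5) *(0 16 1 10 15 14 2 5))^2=((0 16 1 10 15 14 2 5 4 11))^2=(0 1 15 2 4)(5 11 16 10 14)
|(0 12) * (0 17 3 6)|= |(0 12 17 3 6)|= 5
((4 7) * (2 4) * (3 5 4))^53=(2 4 3 7 5)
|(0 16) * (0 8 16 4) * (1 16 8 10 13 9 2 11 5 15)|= 18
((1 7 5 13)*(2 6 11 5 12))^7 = ((1 7 12 2 6 11 5 13))^7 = (1 13 5 11 6 2 12 7)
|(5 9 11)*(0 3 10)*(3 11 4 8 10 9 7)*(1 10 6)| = |(0 11 5 7 3 9 4 8 6 1 10)| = 11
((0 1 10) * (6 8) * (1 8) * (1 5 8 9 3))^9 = (0 10 1 3 9)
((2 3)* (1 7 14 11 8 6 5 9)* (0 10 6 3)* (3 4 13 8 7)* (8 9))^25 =(0 5 13 3 10 8 9 2 6 4 1)(7 14 11)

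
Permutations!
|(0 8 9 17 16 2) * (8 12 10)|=|(0 12 10 8 9 17 16 2)|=8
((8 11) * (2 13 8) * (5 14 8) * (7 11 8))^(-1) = (2 11 7 14 5 13)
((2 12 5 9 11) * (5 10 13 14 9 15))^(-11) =((2 12 10 13 14 9 11)(5 15))^(-11) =(2 13 11 10 9 12 14)(5 15)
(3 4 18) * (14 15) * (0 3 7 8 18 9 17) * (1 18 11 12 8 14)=(0 3 4 9 17)(1 18 7 14 15)(8 11 12)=[3, 18, 2, 4, 9, 5, 6, 14, 11, 17, 10, 12, 8, 13, 15, 1, 16, 0, 7]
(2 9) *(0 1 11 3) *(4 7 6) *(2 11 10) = (0 1 10 2 9 11 3)(4 7 6) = [1, 10, 9, 0, 7, 5, 4, 6, 8, 11, 2, 3]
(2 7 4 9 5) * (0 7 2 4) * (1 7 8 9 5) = (0 8 9 1 7)(4 5) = [8, 7, 2, 3, 5, 4, 6, 0, 9, 1]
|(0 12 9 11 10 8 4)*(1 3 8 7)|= 10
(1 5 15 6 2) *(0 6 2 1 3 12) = [6, 5, 3, 12, 4, 15, 1, 7, 8, 9, 10, 11, 0, 13, 14, 2] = (0 6 1 5 15 2 3 12)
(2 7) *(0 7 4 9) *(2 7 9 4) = (0 9) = [9, 1, 2, 3, 4, 5, 6, 7, 8, 0]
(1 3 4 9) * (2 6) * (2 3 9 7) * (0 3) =[3, 9, 6, 4, 7, 5, 0, 2, 8, 1] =(0 3 4 7 2 6)(1 9)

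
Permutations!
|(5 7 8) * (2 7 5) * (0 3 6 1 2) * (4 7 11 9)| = 10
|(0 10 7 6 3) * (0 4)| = 6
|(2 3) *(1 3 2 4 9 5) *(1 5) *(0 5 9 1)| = 3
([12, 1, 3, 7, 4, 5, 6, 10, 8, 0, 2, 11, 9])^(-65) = (0 12 9)(2 10 7 3)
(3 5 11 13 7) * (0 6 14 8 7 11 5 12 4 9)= (0 6 14 8 7 3 12 4 9)(11 13)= [6, 1, 2, 12, 9, 5, 14, 3, 7, 0, 10, 13, 4, 11, 8]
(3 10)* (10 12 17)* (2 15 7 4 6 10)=(2 15 7 4 6 10 3 12 17)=[0, 1, 15, 12, 6, 5, 10, 4, 8, 9, 3, 11, 17, 13, 14, 7, 16, 2]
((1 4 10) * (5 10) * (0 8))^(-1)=((0 8)(1 4 5 10))^(-1)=(0 8)(1 10 5 4)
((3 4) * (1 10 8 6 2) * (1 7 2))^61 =((1 10 8 6)(2 7)(3 4))^61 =(1 10 8 6)(2 7)(3 4)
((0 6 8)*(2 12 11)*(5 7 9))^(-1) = ((0 6 8)(2 12 11)(5 7 9))^(-1) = (0 8 6)(2 11 12)(5 9 7)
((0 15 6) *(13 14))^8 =((0 15 6)(13 14))^8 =(0 6 15)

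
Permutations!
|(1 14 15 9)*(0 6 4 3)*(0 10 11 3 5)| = |(0 6 4 5)(1 14 15 9)(3 10 11)| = 12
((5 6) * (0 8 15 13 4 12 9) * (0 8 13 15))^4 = ((15)(0 13 4 12 9 8)(5 6))^4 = (15)(0 9 4)(8 12 13)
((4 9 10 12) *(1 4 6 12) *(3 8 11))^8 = (12)(3 11 8)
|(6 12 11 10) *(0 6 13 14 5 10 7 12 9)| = |(0 6 9)(5 10 13 14)(7 12 11)| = 12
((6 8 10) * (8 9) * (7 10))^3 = ((6 9 8 7 10))^3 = (6 7 9 10 8)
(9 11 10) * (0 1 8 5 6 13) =[1, 8, 2, 3, 4, 6, 13, 7, 5, 11, 9, 10, 12, 0] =(0 1 8 5 6 13)(9 11 10)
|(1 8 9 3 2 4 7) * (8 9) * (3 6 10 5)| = 9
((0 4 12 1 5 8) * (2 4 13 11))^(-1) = ((0 13 11 2 4 12 1 5 8))^(-1) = (0 8 5 1 12 4 2 11 13)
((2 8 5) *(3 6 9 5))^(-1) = (2 5 9 6 3 8)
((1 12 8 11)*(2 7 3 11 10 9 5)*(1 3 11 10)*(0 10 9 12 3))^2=(0 12 1 9 2 11 10 8 3 5 7)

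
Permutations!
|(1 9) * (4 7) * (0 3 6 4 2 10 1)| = 9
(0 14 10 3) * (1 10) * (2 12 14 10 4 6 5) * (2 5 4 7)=(0 10 3)(1 7 2 12 14)(4 6)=[10, 7, 12, 0, 6, 5, 4, 2, 8, 9, 3, 11, 14, 13, 1]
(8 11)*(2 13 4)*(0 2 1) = (0 2 13 4 1)(8 11) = [2, 0, 13, 3, 1, 5, 6, 7, 11, 9, 10, 8, 12, 4]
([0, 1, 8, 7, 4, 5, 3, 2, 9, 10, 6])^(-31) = (2 6 8 3 9 7 10)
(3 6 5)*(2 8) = (2 8)(3 6 5) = [0, 1, 8, 6, 4, 3, 5, 7, 2]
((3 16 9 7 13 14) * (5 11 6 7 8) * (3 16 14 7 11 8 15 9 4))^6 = (3 16)(4 14)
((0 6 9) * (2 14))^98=((0 6 9)(2 14))^98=(14)(0 9 6)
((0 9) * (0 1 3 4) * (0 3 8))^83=(0 8 1 9)(3 4)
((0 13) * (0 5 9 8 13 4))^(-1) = ((0 4)(5 9 8 13))^(-1) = (0 4)(5 13 8 9)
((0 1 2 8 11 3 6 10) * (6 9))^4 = ((0 1 2 8 11 3 9 6 10))^4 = (0 11 10 8 6 2 9 1 3)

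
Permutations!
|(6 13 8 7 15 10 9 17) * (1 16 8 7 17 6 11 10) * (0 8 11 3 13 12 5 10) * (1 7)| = |(0 8 17 3 13 1 16 11)(5 10 9 6 12)(7 15)| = 40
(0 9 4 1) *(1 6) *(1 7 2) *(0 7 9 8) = [8, 7, 1, 3, 6, 5, 9, 2, 0, 4] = (0 8)(1 7 2)(4 6 9)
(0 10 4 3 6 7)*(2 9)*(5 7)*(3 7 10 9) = (0 9 2 3 6 5 10 4 7) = [9, 1, 3, 6, 7, 10, 5, 0, 8, 2, 4]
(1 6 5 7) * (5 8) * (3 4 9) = (1 6 8 5 7)(3 4 9) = [0, 6, 2, 4, 9, 7, 8, 1, 5, 3]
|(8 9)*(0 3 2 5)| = |(0 3 2 5)(8 9)| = 4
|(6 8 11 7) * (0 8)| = 5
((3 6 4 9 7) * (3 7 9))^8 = ((9)(3 6 4))^8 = (9)(3 4 6)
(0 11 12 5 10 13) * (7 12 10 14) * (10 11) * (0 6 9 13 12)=(0 10 12 5 14 7)(6 9 13)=[10, 1, 2, 3, 4, 14, 9, 0, 8, 13, 12, 11, 5, 6, 7]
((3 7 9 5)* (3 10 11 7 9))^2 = (3 5 11)(7 9 10)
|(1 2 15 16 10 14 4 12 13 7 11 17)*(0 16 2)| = 22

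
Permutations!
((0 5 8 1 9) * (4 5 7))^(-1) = (0 9 1 8 5 4 7)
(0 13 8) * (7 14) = (0 13 8)(7 14) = [13, 1, 2, 3, 4, 5, 6, 14, 0, 9, 10, 11, 12, 8, 7]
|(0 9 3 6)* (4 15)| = 4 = |(0 9 3 6)(4 15)|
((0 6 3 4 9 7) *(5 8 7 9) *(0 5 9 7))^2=((0 6 3 4 9 7 5 8))^2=(0 3 9 5)(4 7 8 6)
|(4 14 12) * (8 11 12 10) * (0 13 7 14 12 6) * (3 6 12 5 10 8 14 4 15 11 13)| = |(0 3 6)(4 5 10 14 8 13 7)(11 12 15)| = 21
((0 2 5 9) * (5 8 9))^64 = (9)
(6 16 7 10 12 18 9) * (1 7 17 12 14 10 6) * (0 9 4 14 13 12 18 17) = [9, 7, 2, 3, 14, 5, 16, 6, 8, 1, 13, 11, 17, 12, 10, 15, 0, 18, 4] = (0 9 1 7 6 16)(4 14 10 13 12 17 18)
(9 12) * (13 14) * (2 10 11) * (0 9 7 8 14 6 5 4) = (0 9 12 7 8 14 13 6 5 4)(2 10 11) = [9, 1, 10, 3, 0, 4, 5, 8, 14, 12, 11, 2, 7, 6, 13]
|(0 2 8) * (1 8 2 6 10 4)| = 6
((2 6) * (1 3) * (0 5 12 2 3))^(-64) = (0 1 3 6 2 12 5)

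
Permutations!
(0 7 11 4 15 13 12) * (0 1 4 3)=(0 7 11 3)(1 4 15 13 12)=[7, 4, 2, 0, 15, 5, 6, 11, 8, 9, 10, 3, 1, 12, 14, 13]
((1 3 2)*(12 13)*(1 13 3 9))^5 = (1 9)(2 13 12 3)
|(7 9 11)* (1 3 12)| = |(1 3 12)(7 9 11)| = 3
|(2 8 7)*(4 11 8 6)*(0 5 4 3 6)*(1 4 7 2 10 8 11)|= |(11)(0 5 7 10 8 2)(1 4)(3 6)|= 6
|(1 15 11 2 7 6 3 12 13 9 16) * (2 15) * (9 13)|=8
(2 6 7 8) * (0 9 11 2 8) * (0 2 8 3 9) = (2 6 7)(3 9 11 8) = [0, 1, 6, 9, 4, 5, 7, 2, 3, 11, 10, 8]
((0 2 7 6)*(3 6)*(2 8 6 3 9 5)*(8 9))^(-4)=(0 2 6 5 8 9 7)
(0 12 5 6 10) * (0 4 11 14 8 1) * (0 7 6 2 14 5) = (0 12)(1 7 6 10 4 11 5 2 14 8) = [12, 7, 14, 3, 11, 2, 10, 6, 1, 9, 4, 5, 0, 13, 8]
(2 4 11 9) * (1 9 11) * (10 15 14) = (1 9 2 4)(10 15 14) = [0, 9, 4, 3, 1, 5, 6, 7, 8, 2, 15, 11, 12, 13, 10, 14]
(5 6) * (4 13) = (4 13)(5 6) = [0, 1, 2, 3, 13, 6, 5, 7, 8, 9, 10, 11, 12, 4]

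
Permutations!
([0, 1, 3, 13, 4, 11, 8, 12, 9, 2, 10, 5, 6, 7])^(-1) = [0, 1, 9, 2, 4, 11, 12, 13, 6, 8, 10, 5, 7, 3]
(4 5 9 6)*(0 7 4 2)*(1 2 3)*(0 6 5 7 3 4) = (0 3 1 2 6 4 7)(5 9) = [3, 2, 6, 1, 7, 9, 4, 0, 8, 5]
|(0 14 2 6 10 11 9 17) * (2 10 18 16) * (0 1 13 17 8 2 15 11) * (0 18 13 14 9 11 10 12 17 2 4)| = 12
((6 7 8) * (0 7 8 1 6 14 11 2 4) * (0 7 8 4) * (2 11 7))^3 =((0 8 14 7 1 6 4 2))^3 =(0 7 4 8 1 2 14 6)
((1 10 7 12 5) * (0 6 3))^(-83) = (0 6 3)(1 7 5 10 12)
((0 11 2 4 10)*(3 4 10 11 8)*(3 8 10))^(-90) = (2 4)(3 11)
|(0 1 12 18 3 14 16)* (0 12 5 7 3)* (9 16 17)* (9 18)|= 24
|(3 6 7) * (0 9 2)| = 3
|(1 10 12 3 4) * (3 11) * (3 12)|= |(1 10 3 4)(11 12)|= 4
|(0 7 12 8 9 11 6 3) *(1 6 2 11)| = 8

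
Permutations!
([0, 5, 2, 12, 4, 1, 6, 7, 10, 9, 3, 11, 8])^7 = [0, 5, 2, 10, 4, 1, 6, 7, 12, 9, 8, 11, 3]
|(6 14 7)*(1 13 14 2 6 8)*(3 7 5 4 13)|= 4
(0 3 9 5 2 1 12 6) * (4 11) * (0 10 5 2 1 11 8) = (0 3 9 2 11 4 8)(1 12 6 10 5) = [3, 12, 11, 9, 8, 1, 10, 7, 0, 2, 5, 4, 6]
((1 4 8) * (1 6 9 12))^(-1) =(1 12 9 6 8 4)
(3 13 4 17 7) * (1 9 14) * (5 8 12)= (1 9 14)(3 13 4 17 7)(5 8 12)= [0, 9, 2, 13, 17, 8, 6, 3, 12, 14, 10, 11, 5, 4, 1, 15, 16, 7]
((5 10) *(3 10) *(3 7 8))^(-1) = (3 8 7 5 10)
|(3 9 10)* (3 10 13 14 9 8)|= 6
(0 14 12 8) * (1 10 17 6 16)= (0 14 12 8)(1 10 17 6 16)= [14, 10, 2, 3, 4, 5, 16, 7, 0, 9, 17, 11, 8, 13, 12, 15, 1, 6]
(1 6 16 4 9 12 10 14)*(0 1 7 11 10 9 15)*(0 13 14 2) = (0 1 6 16 4 15 13 14 7 11 10 2)(9 12) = [1, 6, 0, 3, 15, 5, 16, 11, 8, 12, 2, 10, 9, 14, 7, 13, 4]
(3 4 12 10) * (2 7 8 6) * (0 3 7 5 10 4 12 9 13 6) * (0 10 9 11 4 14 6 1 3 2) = [2, 3, 5, 12, 11, 9, 0, 8, 10, 13, 7, 4, 14, 1, 6] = (0 2 5 9 13 1 3 12 14 6)(4 11)(7 8 10)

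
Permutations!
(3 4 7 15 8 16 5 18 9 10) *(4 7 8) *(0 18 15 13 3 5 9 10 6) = (0 18 10 5 15 4 8 16 9 6)(3 7 13) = [18, 1, 2, 7, 8, 15, 0, 13, 16, 6, 5, 11, 12, 3, 14, 4, 9, 17, 10]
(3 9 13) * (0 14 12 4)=(0 14 12 4)(3 9 13)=[14, 1, 2, 9, 0, 5, 6, 7, 8, 13, 10, 11, 4, 3, 12]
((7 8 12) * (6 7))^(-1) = (6 12 8 7)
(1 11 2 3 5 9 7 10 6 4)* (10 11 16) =(1 16 10 6 4)(2 3 5 9 7 11) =[0, 16, 3, 5, 1, 9, 4, 11, 8, 7, 6, 2, 12, 13, 14, 15, 10]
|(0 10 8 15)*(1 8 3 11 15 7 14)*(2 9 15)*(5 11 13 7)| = |(0 10 3 13 7 14 1 8 5 11 2 9 15)| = 13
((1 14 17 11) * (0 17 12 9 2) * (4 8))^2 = ((0 17 11 1 14 12 9 2)(4 8))^2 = (0 11 14 9)(1 12 2 17)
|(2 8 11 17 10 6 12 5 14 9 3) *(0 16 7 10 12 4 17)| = |(0 16 7 10 6 4 17 12 5 14 9 3 2 8 11)| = 15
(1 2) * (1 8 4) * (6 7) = (1 2 8 4)(6 7) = [0, 2, 8, 3, 1, 5, 7, 6, 4]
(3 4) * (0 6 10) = [6, 1, 2, 4, 3, 5, 10, 7, 8, 9, 0] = (0 6 10)(3 4)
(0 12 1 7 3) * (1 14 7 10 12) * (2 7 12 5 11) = (0 1 10 5 11 2 7 3)(12 14) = [1, 10, 7, 0, 4, 11, 6, 3, 8, 9, 5, 2, 14, 13, 12]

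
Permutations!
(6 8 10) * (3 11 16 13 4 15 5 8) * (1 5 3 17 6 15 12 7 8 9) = (1 5 9)(3 11 16 13 4 12 7 8 10 15)(6 17) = [0, 5, 2, 11, 12, 9, 17, 8, 10, 1, 15, 16, 7, 4, 14, 3, 13, 6]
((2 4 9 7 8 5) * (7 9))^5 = (9)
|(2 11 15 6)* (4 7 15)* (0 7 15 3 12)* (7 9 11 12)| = 8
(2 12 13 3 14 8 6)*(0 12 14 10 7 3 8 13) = (0 12)(2 14 13 8 6)(3 10 7) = [12, 1, 14, 10, 4, 5, 2, 3, 6, 9, 7, 11, 0, 8, 13]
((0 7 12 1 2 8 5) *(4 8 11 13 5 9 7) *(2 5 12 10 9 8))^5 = ((0 4 2 11 13 12 1 5)(7 10 9))^5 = (0 12 2 5 13 4 1 11)(7 9 10)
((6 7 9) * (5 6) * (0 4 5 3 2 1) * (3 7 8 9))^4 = (0 8 2 5 7)(1 6 3 4 9)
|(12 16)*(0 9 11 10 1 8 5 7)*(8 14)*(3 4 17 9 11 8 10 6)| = |(0 11 6 3 4 17 9 8 5 7)(1 14 10)(12 16)| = 30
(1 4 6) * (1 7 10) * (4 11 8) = [0, 11, 2, 3, 6, 5, 7, 10, 4, 9, 1, 8] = (1 11 8 4 6 7 10)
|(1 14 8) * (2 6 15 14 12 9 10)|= 9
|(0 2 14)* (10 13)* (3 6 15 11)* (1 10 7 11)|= |(0 2 14)(1 10 13 7 11 3 6 15)|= 24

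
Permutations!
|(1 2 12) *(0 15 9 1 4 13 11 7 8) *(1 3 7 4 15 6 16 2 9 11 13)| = 13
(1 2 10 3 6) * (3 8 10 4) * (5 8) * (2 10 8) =(1 10 5 2 4 3 6) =[0, 10, 4, 6, 3, 2, 1, 7, 8, 9, 5]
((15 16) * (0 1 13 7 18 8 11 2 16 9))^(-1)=(0 9 15 16 2 11 8 18 7 13 1)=((0 1 13 7 18 8 11 2 16 15 9))^(-1)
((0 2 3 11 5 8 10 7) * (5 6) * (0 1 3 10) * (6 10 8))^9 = ((0 2 8)(1 3 11 10 7)(5 6))^9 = (1 7 10 11 3)(5 6)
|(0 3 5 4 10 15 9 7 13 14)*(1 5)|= |(0 3 1 5 4 10 15 9 7 13 14)|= 11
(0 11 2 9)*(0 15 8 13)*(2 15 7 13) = (0 11 15 8 2 9 7 13) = [11, 1, 9, 3, 4, 5, 6, 13, 2, 7, 10, 15, 12, 0, 14, 8]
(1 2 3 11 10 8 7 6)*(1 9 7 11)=(1 2 3)(6 9 7)(8 11 10)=[0, 2, 3, 1, 4, 5, 9, 6, 11, 7, 8, 10]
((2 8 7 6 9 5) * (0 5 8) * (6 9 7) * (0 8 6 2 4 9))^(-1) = (0 7 6 9 4 5)(2 8) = ((0 5 4 9 6 7)(2 8))^(-1)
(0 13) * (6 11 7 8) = [13, 1, 2, 3, 4, 5, 11, 8, 6, 9, 10, 7, 12, 0] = (0 13)(6 11 7 8)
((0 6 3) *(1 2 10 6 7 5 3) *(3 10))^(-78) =(0 5 6 2)(1 3 7 10)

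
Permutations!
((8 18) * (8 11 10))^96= (18)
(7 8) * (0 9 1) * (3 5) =(0 9 1)(3 5)(7 8) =[9, 0, 2, 5, 4, 3, 6, 8, 7, 1]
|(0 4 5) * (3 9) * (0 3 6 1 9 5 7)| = |(0 4 7)(1 9 6)(3 5)| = 6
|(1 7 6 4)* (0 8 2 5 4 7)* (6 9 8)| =9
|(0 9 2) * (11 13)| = |(0 9 2)(11 13)| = 6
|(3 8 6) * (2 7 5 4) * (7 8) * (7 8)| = 12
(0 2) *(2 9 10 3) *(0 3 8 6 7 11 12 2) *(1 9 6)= (0 6 7 11 12 2 3)(1 9 10 8)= [6, 9, 3, 0, 4, 5, 7, 11, 1, 10, 8, 12, 2]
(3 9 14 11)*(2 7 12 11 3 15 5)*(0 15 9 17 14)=(0 15 5 2 7 12 11 9)(3 17 14)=[15, 1, 7, 17, 4, 2, 6, 12, 8, 0, 10, 9, 11, 13, 3, 5, 16, 14]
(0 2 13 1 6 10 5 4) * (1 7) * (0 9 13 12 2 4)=(0 4 9 13 7 1 6 10 5)(2 12)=[4, 6, 12, 3, 9, 0, 10, 1, 8, 13, 5, 11, 2, 7]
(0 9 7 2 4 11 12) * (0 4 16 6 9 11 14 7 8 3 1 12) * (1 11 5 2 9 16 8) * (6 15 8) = (0 5 2 6 16 15 8 3 11)(1 12 4 14 7 9) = [5, 12, 6, 11, 14, 2, 16, 9, 3, 1, 10, 0, 4, 13, 7, 8, 15]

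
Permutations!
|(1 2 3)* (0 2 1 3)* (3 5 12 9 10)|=|(0 2)(3 5 12 9 10)|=10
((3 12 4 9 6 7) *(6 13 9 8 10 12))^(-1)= ((3 6 7)(4 8 10 12)(9 13))^(-1)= (3 7 6)(4 12 10 8)(9 13)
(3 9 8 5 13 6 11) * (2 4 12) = (2 4 12)(3 9 8 5 13 6 11) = [0, 1, 4, 9, 12, 13, 11, 7, 5, 8, 10, 3, 2, 6]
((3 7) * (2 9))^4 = (9)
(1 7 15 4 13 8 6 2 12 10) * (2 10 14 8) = (1 7 15 4 13 2 12 14 8 6 10) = [0, 7, 12, 3, 13, 5, 10, 15, 6, 9, 1, 11, 14, 2, 8, 4]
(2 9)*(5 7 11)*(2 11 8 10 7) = (2 9 11 5)(7 8 10) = [0, 1, 9, 3, 4, 2, 6, 8, 10, 11, 7, 5]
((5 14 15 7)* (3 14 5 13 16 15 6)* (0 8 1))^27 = ((0 8 1)(3 14 6)(7 13 16 15))^27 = (7 15 16 13)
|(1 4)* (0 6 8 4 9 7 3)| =8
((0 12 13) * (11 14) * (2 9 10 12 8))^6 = ((0 8 2 9 10 12 13)(11 14))^6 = (14)(0 13 12 10 9 2 8)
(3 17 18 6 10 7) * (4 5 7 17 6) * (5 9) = (3 6 10 17 18 4 9 5 7) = [0, 1, 2, 6, 9, 7, 10, 3, 8, 5, 17, 11, 12, 13, 14, 15, 16, 18, 4]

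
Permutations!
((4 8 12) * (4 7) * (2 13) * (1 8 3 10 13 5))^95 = (1 3)(2 7)(4 5)(8 10)(12 13)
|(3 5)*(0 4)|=2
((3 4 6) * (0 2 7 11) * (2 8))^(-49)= ((0 8 2 7 11)(3 4 6))^(-49)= (0 8 2 7 11)(3 6 4)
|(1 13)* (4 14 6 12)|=4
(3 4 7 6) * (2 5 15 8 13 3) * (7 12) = [0, 1, 5, 4, 12, 15, 2, 6, 13, 9, 10, 11, 7, 3, 14, 8] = (2 5 15 8 13 3 4 12 7 6)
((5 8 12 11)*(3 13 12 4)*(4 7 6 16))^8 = (3 16 7 5 12)(4 6 8 11 13)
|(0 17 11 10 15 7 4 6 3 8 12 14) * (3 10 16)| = |(0 17 11 16 3 8 12 14)(4 6 10 15 7)| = 40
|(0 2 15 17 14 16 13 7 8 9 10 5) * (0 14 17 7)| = 11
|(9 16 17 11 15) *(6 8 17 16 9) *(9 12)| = |(6 8 17 11 15)(9 12)| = 10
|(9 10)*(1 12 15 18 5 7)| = |(1 12 15 18 5 7)(9 10)| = 6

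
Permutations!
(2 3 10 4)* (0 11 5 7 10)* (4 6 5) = (0 11 4 2 3)(5 7 10 6) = [11, 1, 3, 0, 2, 7, 5, 10, 8, 9, 6, 4]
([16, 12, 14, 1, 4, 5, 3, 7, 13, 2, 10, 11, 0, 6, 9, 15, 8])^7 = (0 12 1 3 6 13 8 16)(2 14 9)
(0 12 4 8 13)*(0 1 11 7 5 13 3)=(0 12 4 8 3)(1 11 7 5 13)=[12, 11, 2, 0, 8, 13, 6, 5, 3, 9, 10, 7, 4, 1]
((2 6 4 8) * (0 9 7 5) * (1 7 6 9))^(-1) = (0 5 7 1)(2 8 4 6 9)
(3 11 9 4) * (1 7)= (1 7)(3 11 9 4)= [0, 7, 2, 11, 3, 5, 6, 1, 8, 4, 10, 9]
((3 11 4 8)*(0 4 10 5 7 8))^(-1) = ((0 4)(3 11 10 5 7 8))^(-1) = (0 4)(3 8 7 5 10 11)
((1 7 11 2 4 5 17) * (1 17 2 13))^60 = (17)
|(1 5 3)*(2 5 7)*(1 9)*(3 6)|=|(1 7 2 5 6 3 9)|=7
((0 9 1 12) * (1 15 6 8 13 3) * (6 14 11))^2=((0 9 15 14 11 6 8 13 3 1 12))^2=(0 15 11 8 3 12 9 14 6 13 1)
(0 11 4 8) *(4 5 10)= (0 11 5 10 4 8)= [11, 1, 2, 3, 8, 10, 6, 7, 0, 9, 4, 5]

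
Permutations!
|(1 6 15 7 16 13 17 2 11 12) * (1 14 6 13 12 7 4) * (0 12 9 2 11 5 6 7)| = 15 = |(0 12 14 7 16 9 2 5 6 15 4 1 13 17 11)|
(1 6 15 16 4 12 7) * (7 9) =(1 6 15 16 4 12 9 7) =[0, 6, 2, 3, 12, 5, 15, 1, 8, 7, 10, 11, 9, 13, 14, 16, 4]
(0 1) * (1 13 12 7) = (0 13 12 7 1) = [13, 0, 2, 3, 4, 5, 6, 1, 8, 9, 10, 11, 7, 12]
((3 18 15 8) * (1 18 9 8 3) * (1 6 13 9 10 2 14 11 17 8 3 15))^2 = ((1 18)(2 14 11 17 8 6 13 9 3 10))^2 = (18)(2 11 8 13 3)(6 9 10 14 17)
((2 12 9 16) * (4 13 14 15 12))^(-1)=(2 16 9 12 15 14 13 4)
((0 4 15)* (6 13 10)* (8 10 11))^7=((0 4 15)(6 13 11 8 10))^7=(0 4 15)(6 11 10 13 8)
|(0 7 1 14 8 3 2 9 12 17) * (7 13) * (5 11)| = 22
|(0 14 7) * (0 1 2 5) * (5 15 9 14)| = |(0 5)(1 2 15 9 14 7)| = 6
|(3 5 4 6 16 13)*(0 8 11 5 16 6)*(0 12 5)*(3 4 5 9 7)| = |(0 8 11)(3 16 13 4 12 9 7)| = 21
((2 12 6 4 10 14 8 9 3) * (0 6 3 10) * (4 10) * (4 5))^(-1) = ((0 6 10 14 8 9 5 4)(2 12 3))^(-1) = (0 4 5 9 8 14 10 6)(2 3 12)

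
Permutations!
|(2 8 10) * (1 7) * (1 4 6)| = 12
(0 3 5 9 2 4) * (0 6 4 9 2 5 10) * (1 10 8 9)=(0 3 8 9 5 2 1 10)(4 6)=[3, 10, 1, 8, 6, 2, 4, 7, 9, 5, 0]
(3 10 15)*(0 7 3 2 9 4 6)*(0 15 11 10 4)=(0 7 3 4 6 15 2 9)(10 11)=[7, 1, 9, 4, 6, 5, 15, 3, 8, 0, 11, 10, 12, 13, 14, 2]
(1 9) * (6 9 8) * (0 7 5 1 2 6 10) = (0 7 5 1 8 10)(2 6 9) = [7, 8, 6, 3, 4, 1, 9, 5, 10, 2, 0]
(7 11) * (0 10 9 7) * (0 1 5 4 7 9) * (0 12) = [10, 5, 2, 3, 7, 4, 6, 11, 8, 9, 12, 1, 0] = (0 10 12)(1 5 4 7 11)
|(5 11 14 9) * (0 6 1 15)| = |(0 6 1 15)(5 11 14 9)| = 4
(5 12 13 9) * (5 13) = [0, 1, 2, 3, 4, 12, 6, 7, 8, 13, 10, 11, 5, 9] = (5 12)(9 13)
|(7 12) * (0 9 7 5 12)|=|(0 9 7)(5 12)|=6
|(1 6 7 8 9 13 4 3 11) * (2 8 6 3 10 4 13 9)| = |(13)(1 3 11)(2 8)(4 10)(6 7)| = 6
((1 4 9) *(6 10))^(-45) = (6 10)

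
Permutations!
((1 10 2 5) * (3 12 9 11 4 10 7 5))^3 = ((1 7 5)(2 3 12 9 11 4 10))^3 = (2 9 10 12 4 3 11)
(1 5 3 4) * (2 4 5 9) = (1 9 2 4)(3 5) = [0, 9, 4, 5, 1, 3, 6, 7, 8, 2]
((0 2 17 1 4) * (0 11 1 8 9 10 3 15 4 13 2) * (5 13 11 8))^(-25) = (1 11)(2 13 5 17)(3 10 9 8 4 15)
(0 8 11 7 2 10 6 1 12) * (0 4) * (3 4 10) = [8, 12, 3, 4, 0, 5, 1, 2, 11, 9, 6, 7, 10] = (0 8 11 7 2 3 4)(1 12 10 6)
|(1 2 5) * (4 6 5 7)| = 6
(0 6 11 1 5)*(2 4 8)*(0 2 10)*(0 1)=(0 6 11)(1 5 2 4 8 10)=[6, 5, 4, 3, 8, 2, 11, 7, 10, 9, 1, 0]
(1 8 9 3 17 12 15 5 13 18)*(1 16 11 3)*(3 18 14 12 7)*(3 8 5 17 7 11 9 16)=[0, 5, 2, 7, 4, 13, 6, 8, 16, 1, 10, 18, 15, 14, 12, 17, 9, 11, 3]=(1 5 13 14 12 15 17 11 18 3 7 8 16 9)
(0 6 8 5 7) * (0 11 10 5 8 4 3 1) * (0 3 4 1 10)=(0 6 1 3 10 5 7 11)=[6, 3, 2, 10, 4, 7, 1, 11, 8, 9, 5, 0]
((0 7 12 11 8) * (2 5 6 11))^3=(0 2 11 7 5 8 12 6)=((0 7 12 2 5 6 11 8))^3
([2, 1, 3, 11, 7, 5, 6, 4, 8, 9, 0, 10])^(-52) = [11, 1, 10, 0, 4, 5, 6, 7, 8, 9, 3, 2]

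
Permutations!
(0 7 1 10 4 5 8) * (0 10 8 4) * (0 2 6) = (0 7 1 8 10 2 6)(4 5) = [7, 8, 6, 3, 5, 4, 0, 1, 10, 9, 2]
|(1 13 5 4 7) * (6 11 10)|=15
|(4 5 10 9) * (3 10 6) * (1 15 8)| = 6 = |(1 15 8)(3 10 9 4 5 6)|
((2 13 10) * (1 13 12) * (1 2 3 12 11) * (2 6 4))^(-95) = ((1 13 10 3 12 6 4 2 11))^(-95) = (1 12 11 3 2 10 4 13 6)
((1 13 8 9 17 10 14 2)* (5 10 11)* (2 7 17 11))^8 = (1 7 5 8 2 14 11 13 17 10 9)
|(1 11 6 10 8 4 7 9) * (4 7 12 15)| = 21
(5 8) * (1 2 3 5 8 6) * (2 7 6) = (8)(1 7 6)(2 3 5) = [0, 7, 3, 5, 4, 2, 1, 6, 8]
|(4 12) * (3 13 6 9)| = 4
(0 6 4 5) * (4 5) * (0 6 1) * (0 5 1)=(1 5 6)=[0, 5, 2, 3, 4, 6, 1]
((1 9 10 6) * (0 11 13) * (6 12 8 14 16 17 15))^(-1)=(0 13 11)(1 6 15 17 16 14 8 12 10 9)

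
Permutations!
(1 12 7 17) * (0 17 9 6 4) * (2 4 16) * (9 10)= (0 17 1 12 7 10 9 6 16 2 4)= [17, 12, 4, 3, 0, 5, 16, 10, 8, 6, 9, 11, 7, 13, 14, 15, 2, 1]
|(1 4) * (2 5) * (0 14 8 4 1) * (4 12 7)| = 6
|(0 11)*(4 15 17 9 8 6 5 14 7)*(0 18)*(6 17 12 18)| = |(0 11 6 5 14 7 4 15 12 18)(8 17 9)| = 30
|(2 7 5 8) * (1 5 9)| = 6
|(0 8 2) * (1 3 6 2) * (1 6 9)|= 12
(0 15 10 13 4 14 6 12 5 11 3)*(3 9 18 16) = [15, 1, 2, 0, 14, 11, 12, 7, 8, 18, 13, 9, 5, 4, 6, 10, 3, 17, 16] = (0 15 10 13 4 14 6 12 5 11 9 18 16 3)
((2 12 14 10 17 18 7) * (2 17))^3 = (18)(2 10 14 12)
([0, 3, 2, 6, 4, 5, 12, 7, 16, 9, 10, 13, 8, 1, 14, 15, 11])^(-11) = (1 16 6 13 8 3 11 12)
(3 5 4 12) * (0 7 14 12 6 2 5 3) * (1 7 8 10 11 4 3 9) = (0 8 10 11 4 6 2 5 3 9 1 7 14 12) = [8, 7, 5, 9, 6, 3, 2, 14, 10, 1, 11, 4, 0, 13, 12]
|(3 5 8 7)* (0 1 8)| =6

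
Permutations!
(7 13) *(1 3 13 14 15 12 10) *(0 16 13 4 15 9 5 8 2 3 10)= (0 16 13 7 14 9 5 8 2 3 4 15 12)(1 10)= [16, 10, 3, 4, 15, 8, 6, 14, 2, 5, 1, 11, 0, 7, 9, 12, 13]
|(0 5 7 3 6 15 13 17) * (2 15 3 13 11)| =30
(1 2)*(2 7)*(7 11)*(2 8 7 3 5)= (1 11 3 5 2)(7 8)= [0, 11, 1, 5, 4, 2, 6, 8, 7, 9, 10, 3]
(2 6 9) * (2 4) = (2 6 9 4) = [0, 1, 6, 3, 2, 5, 9, 7, 8, 4]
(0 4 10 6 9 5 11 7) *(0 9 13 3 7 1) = [4, 0, 2, 7, 10, 11, 13, 9, 8, 5, 6, 1, 12, 3] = (0 4 10 6 13 3 7 9 5 11 1)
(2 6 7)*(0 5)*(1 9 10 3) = (0 5)(1 9 10 3)(2 6 7) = [5, 9, 6, 1, 4, 0, 7, 2, 8, 10, 3]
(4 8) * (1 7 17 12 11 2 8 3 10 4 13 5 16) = (1 7 17 12 11 2 8 13 5 16)(3 10 4) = [0, 7, 8, 10, 3, 16, 6, 17, 13, 9, 4, 2, 11, 5, 14, 15, 1, 12]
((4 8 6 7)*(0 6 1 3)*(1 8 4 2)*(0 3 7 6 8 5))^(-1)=((0 8 5)(1 7 2))^(-1)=(0 5 8)(1 2 7)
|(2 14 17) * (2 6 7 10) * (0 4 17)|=|(0 4 17 6 7 10 2 14)|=8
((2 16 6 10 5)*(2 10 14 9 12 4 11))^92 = (2 9)(4 6)(11 14)(12 16)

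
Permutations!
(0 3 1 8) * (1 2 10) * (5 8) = [3, 5, 10, 2, 4, 8, 6, 7, 0, 9, 1] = (0 3 2 10 1 5 8)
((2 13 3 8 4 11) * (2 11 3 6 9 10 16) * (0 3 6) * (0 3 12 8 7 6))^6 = ((0 12 8 4)(2 13 3 7 6 9 10 16))^6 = (0 8)(2 10 6 3)(4 12)(7 13 16 9)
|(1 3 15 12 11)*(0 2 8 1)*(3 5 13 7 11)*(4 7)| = 9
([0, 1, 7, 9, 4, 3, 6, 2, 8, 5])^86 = (3 5 9)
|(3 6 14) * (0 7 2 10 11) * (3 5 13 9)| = |(0 7 2 10 11)(3 6 14 5 13 9)| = 30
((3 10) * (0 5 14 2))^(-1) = ((0 5 14 2)(3 10))^(-1) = (0 2 14 5)(3 10)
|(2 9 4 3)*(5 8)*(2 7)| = 10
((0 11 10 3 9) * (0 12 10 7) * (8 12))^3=((0 11 7)(3 9 8 12 10))^3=(3 12 9 10 8)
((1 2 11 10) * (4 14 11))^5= (1 10 11 14 4 2)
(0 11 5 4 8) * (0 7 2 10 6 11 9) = (0 9)(2 10 6 11 5 4 8 7) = [9, 1, 10, 3, 8, 4, 11, 2, 7, 0, 6, 5]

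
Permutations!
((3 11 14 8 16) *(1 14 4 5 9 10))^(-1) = (1 10 9 5 4 11 3 16 8 14)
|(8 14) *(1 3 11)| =6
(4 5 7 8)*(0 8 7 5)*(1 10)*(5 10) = (0 8 4)(1 5 10) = [8, 5, 2, 3, 0, 10, 6, 7, 4, 9, 1]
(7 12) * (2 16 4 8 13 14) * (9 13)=(2 16 4 8 9 13 14)(7 12)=[0, 1, 16, 3, 8, 5, 6, 12, 9, 13, 10, 11, 7, 14, 2, 15, 4]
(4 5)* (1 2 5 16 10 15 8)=[0, 2, 5, 3, 16, 4, 6, 7, 1, 9, 15, 11, 12, 13, 14, 8, 10]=(1 2 5 4 16 10 15 8)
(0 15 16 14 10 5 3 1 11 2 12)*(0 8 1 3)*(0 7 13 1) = (0 15 16 14 10 5 7 13 1 11 2 12 8) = [15, 11, 12, 3, 4, 7, 6, 13, 0, 9, 5, 2, 8, 1, 10, 16, 14]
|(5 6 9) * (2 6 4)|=5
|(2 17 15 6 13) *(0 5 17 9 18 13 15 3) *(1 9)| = |(0 5 17 3)(1 9 18 13 2)(6 15)| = 20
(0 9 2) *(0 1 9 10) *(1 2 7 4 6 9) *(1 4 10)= [1, 4, 2, 3, 6, 5, 9, 10, 8, 7, 0]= (0 1 4 6 9 7 10)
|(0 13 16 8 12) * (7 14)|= 10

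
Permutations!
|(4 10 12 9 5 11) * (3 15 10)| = 8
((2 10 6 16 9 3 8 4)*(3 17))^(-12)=(2 3 16)(4 17 6)(8 9 10)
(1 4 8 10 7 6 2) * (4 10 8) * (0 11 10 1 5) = (0 11 10 7 6 2 5) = [11, 1, 5, 3, 4, 0, 2, 6, 8, 9, 7, 10]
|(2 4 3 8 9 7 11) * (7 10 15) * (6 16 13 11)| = |(2 4 3 8 9 10 15 7 6 16 13 11)| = 12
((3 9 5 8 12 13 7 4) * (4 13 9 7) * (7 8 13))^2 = (3 12 5 4 8 9 13)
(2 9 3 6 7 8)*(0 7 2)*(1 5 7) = (0 1 5 7 8)(2 9 3 6) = [1, 5, 9, 6, 4, 7, 2, 8, 0, 3]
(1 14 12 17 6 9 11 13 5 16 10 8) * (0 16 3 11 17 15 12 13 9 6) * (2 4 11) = (0 16 10 8 1 14 13 5 3 2 4 11 9 17)(12 15) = [16, 14, 4, 2, 11, 3, 6, 7, 1, 17, 8, 9, 15, 5, 13, 12, 10, 0]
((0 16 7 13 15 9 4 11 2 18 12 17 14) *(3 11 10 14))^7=((0 16 7 13 15 9 4 10 14)(2 18 12 17 3 11))^7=(0 10 9 13 16 14 4 15 7)(2 18 12 17 3 11)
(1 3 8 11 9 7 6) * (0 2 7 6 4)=(0 2 7 4)(1 3 8 11 9 6)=[2, 3, 7, 8, 0, 5, 1, 4, 11, 6, 10, 9]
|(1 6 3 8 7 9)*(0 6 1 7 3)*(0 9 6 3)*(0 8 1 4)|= 12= |(0 3 1 4)(6 9 7)|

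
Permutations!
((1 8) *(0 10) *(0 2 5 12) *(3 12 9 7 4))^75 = ((0 10 2 5 9 7 4 3 12)(1 8))^75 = (0 5 4)(1 8)(2 7 12)(3 10 9)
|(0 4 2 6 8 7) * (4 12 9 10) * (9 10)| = 8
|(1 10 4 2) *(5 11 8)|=|(1 10 4 2)(5 11 8)|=12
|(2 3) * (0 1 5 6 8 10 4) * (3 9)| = |(0 1 5 6 8 10 4)(2 9 3)| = 21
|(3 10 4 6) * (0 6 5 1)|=|(0 6 3 10 4 5 1)|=7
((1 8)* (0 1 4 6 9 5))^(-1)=(0 5 9 6 4 8 1)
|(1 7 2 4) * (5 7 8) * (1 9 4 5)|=|(1 8)(2 5 7)(4 9)|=6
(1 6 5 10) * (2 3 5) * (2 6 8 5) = [0, 8, 3, 2, 4, 10, 6, 7, 5, 9, 1] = (1 8 5 10)(2 3)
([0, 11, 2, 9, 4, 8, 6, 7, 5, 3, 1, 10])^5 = (1 10 11)(3 9)(5 8)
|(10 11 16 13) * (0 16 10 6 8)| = |(0 16 13 6 8)(10 11)| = 10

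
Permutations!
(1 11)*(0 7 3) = [7, 11, 2, 0, 4, 5, 6, 3, 8, 9, 10, 1] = (0 7 3)(1 11)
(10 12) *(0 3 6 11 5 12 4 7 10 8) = (0 3 6 11 5 12 8)(4 7 10) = [3, 1, 2, 6, 7, 12, 11, 10, 0, 9, 4, 5, 8]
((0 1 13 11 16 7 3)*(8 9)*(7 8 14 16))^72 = ((0 1 13 11 7 3)(8 9 14 16))^72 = (16)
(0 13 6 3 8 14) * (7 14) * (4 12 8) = (0 13 6 3 4 12 8 7 14) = [13, 1, 2, 4, 12, 5, 3, 14, 7, 9, 10, 11, 8, 6, 0]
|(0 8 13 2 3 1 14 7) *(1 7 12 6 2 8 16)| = 18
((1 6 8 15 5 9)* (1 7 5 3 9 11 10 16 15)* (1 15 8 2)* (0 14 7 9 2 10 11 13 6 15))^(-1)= (0 8 16 10 6 13 5 7 14)(1 2 3 15)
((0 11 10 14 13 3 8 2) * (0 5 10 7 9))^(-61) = ((0 11 7 9)(2 5 10 14 13 3 8))^(-61) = (0 9 7 11)(2 10 13 8 5 14 3)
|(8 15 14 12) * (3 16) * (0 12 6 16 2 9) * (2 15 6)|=10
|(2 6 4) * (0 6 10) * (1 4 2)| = 4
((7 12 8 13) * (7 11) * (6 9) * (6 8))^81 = ((6 9 8 13 11 7 12))^81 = (6 11 9 7 8 12 13)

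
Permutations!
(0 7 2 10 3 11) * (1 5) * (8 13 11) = (0 7 2 10 3 8 13 11)(1 5) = [7, 5, 10, 8, 4, 1, 6, 2, 13, 9, 3, 0, 12, 11]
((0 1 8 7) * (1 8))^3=(8)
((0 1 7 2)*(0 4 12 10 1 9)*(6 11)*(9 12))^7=(0 9 4 2 7 1 10 12)(6 11)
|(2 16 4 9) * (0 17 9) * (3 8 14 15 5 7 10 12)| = |(0 17 9 2 16 4)(3 8 14 15 5 7 10 12)| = 24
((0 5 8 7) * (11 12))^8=(12)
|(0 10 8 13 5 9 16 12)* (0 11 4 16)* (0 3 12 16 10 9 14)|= |(16)(0 9 3 12 11 4 10 8 13 5 14)|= 11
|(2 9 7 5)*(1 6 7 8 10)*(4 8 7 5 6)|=20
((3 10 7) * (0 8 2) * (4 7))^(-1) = ((0 8 2)(3 10 4 7))^(-1) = (0 2 8)(3 7 4 10)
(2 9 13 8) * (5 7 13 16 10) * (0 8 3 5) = (0 8 2 9 16 10)(3 5 7 13) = [8, 1, 9, 5, 4, 7, 6, 13, 2, 16, 0, 11, 12, 3, 14, 15, 10]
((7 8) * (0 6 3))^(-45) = (7 8)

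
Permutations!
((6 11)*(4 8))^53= ((4 8)(6 11))^53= (4 8)(6 11)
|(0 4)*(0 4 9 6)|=3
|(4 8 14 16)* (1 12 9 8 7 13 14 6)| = 5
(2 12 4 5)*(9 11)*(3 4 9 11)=(2 12 9 3 4 5)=[0, 1, 12, 4, 5, 2, 6, 7, 8, 3, 10, 11, 9]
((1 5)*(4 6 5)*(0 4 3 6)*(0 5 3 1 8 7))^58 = ((0 4 5 8 7)(3 6))^58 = (0 8 4 7 5)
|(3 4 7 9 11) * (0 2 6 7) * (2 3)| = 15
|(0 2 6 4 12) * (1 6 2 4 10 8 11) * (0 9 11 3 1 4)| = 20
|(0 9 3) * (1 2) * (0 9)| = |(1 2)(3 9)| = 2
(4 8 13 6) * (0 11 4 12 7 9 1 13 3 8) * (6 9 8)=(0 11 4)(1 13 9)(3 6 12 7 8)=[11, 13, 2, 6, 0, 5, 12, 8, 3, 1, 10, 4, 7, 9]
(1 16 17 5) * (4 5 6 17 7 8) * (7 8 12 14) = (1 16 8 4 5)(6 17)(7 12 14) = [0, 16, 2, 3, 5, 1, 17, 12, 4, 9, 10, 11, 14, 13, 7, 15, 8, 6]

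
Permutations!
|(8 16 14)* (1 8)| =4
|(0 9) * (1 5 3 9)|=5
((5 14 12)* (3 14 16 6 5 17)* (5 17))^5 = (3 6 5 14 17 16 12)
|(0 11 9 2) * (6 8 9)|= 6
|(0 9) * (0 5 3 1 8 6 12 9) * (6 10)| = |(1 8 10 6 12 9 5 3)| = 8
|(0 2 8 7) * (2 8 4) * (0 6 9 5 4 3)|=9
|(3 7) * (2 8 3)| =|(2 8 3 7)| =4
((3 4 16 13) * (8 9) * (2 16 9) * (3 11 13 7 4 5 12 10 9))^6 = (2 12 7 9 3)(4 8 5 16 10)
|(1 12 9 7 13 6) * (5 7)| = |(1 12 9 5 7 13 6)| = 7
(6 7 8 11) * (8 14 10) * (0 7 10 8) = [7, 1, 2, 3, 4, 5, 10, 14, 11, 9, 0, 6, 12, 13, 8] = (0 7 14 8 11 6 10)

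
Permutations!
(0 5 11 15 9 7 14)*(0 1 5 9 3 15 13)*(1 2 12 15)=(0 9 7 14 2 12 15 3 1 5 11 13)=[9, 5, 12, 1, 4, 11, 6, 14, 8, 7, 10, 13, 15, 0, 2, 3]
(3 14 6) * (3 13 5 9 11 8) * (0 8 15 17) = (0 8 3 14 6 13 5 9 11 15 17) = [8, 1, 2, 14, 4, 9, 13, 7, 3, 11, 10, 15, 12, 5, 6, 17, 16, 0]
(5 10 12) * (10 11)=[0, 1, 2, 3, 4, 11, 6, 7, 8, 9, 12, 10, 5]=(5 11 10 12)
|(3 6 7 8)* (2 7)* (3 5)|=6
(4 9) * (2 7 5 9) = (2 7 5 9 4) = [0, 1, 7, 3, 2, 9, 6, 5, 8, 4]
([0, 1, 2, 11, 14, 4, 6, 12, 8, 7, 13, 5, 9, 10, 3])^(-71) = [0, 1, 2, 14, 5, 11, 6, 12, 8, 7, 13, 3, 9, 10, 4]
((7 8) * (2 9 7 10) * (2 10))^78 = (10)(2 7)(8 9)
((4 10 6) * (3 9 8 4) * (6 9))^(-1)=(3 6)(4 8 9 10)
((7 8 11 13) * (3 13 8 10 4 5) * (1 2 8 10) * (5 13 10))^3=((1 2 8 11 5 3 10 4 13 7))^3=(1 11 10 7 8 3 13 2 5 4)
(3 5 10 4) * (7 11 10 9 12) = (3 5 9 12 7 11 10 4) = [0, 1, 2, 5, 3, 9, 6, 11, 8, 12, 4, 10, 7]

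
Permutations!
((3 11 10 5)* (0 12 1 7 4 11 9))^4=(0 4 3 1 10)(5 12 11 9 7)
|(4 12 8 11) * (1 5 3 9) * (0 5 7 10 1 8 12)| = 21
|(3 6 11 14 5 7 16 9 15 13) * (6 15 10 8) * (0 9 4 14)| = |(0 9 10 8 6 11)(3 15 13)(4 14 5 7 16)| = 30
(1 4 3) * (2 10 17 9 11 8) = [0, 4, 10, 1, 3, 5, 6, 7, 2, 11, 17, 8, 12, 13, 14, 15, 16, 9] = (1 4 3)(2 10 17 9 11 8)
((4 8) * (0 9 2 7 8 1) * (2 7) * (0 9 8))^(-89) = (0 8 4 1 9 7)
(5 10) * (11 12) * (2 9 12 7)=(2 9 12 11 7)(5 10)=[0, 1, 9, 3, 4, 10, 6, 2, 8, 12, 5, 7, 11]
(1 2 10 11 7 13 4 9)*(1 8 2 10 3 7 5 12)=(1 10 11 5 12)(2 3 7 13 4 9 8)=[0, 10, 3, 7, 9, 12, 6, 13, 2, 8, 11, 5, 1, 4]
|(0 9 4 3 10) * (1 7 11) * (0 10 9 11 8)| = |(0 11 1 7 8)(3 9 4)| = 15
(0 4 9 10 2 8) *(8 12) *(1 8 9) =(0 4 1 8)(2 12 9 10) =[4, 8, 12, 3, 1, 5, 6, 7, 0, 10, 2, 11, 9]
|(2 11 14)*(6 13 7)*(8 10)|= |(2 11 14)(6 13 7)(8 10)|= 6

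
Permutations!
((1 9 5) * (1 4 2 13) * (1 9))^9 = (2 4 5 9 13)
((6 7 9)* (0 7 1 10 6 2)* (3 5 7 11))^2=((0 11 3 5 7 9 2)(1 10 6))^2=(0 3 7 2 11 5 9)(1 6 10)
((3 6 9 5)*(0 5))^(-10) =((0 5 3 6 9))^(-10) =(9)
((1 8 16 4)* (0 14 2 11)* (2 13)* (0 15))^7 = ((0 14 13 2 11 15)(1 8 16 4))^7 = (0 14 13 2 11 15)(1 4 16 8)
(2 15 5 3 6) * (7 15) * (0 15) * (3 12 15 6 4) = [6, 1, 7, 4, 3, 12, 2, 0, 8, 9, 10, 11, 15, 13, 14, 5] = (0 6 2 7)(3 4)(5 12 15)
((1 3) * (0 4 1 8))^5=(8)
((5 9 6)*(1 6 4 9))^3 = ((1 6 5)(4 9))^3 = (4 9)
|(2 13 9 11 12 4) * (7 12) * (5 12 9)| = 15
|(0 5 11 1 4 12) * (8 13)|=6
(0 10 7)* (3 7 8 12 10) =(0 3 7)(8 12 10) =[3, 1, 2, 7, 4, 5, 6, 0, 12, 9, 8, 11, 10]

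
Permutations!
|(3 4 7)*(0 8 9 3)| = |(0 8 9 3 4 7)| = 6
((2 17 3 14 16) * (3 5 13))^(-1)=(2 16 14 3 13 5 17)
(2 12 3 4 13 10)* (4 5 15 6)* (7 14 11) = (2 12 3 5 15 6 4 13 10)(7 14 11) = [0, 1, 12, 5, 13, 15, 4, 14, 8, 9, 2, 7, 3, 10, 11, 6]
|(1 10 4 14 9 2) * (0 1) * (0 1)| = |(1 10 4 14 9 2)| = 6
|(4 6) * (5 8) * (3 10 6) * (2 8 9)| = |(2 8 5 9)(3 10 6 4)| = 4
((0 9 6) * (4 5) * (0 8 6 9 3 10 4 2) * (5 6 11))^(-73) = (0 2 5 11 8 6 4 10 3)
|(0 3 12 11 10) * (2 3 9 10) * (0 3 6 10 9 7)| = |(0 7)(2 6 10 3 12 11)| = 6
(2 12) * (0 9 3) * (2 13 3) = [9, 1, 12, 0, 4, 5, 6, 7, 8, 2, 10, 11, 13, 3] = (0 9 2 12 13 3)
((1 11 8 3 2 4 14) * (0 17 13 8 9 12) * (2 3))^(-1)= (0 12 9 11 1 14 4 2 8 13 17)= ((0 17 13 8 2 4 14 1 11 9 12))^(-1)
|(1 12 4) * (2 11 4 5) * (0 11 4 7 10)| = |(0 11 7 10)(1 12 5 2 4)| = 20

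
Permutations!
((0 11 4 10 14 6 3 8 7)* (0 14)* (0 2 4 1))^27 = ((0 11 1)(2 4 10)(3 8 7 14 6))^27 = (3 7 6 8 14)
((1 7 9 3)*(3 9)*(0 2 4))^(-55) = (9)(0 4 2)(1 3 7)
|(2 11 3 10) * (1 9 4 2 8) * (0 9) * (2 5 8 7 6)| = |(0 9 4 5 8 1)(2 11 3 10 7 6)| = 6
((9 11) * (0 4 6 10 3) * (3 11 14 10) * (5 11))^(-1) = ((0 4 6 3)(5 11 9 14 10))^(-1) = (0 3 6 4)(5 10 14 9 11)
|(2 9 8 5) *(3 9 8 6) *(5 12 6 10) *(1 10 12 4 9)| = |(1 10 5 2 8 4 9 12 6 3)| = 10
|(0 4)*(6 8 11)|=6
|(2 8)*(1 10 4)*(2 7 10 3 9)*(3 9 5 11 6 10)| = 11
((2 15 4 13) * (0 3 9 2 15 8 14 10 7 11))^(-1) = (0 11 7 10 14 8 2 9 3)(4 15 13)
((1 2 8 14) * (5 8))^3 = (1 8 2 14 5) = ((1 2 5 8 14))^3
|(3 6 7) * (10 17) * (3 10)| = 5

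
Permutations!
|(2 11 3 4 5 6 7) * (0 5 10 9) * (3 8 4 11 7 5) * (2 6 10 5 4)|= |(0 3 11 8 2 7 6 4 5 10 9)|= 11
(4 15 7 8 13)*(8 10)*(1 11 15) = [0, 11, 2, 3, 1, 5, 6, 10, 13, 9, 8, 15, 12, 4, 14, 7] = (1 11 15 7 10 8 13 4)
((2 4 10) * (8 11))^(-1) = (2 10 4)(8 11)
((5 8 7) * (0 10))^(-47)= (0 10)(5 8 7)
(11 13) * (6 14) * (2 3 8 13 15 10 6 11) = (2 3 8 13)(6 14 11 15 10) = [0, 1, 3, 8, 4, 5, 14, 7, 13, 9, 6, 15, 12, 2, 11, 10]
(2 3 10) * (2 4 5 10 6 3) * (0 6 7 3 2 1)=(0 6 2 1)(3 7)(4 5 10)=[6, 0, 1, 7, 5, 10, 2, 3, 8, 9, 4]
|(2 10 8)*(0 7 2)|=|(0 7 2 10 8)|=5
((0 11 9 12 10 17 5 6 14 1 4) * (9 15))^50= (0 15 12 17 6 1)(4 11 9 10 5 14)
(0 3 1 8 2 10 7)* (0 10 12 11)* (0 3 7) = (0 7 10)(1 8 2 12 11 3) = [7, 8, 12, 1, 4, 5, 6, 10, 2, 9, 0, 3, 11]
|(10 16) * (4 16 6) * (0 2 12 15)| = 4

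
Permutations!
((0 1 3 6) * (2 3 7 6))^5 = (0 1 7 6)(2 3)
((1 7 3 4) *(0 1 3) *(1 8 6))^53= (0 1 8 7 6)(3 4)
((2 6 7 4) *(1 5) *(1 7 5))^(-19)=(2 6 5 7 4)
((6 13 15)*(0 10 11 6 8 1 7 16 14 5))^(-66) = (0 8)(1 10)(5 15)(6 16)(7 11)(13 14) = ((0 10 11 6 13 15 8 1 7 16 14 5))^(-66)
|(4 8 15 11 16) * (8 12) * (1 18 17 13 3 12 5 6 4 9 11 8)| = |(1 18 17 13 3 12)(4 5 6)(8 15)(9 11 16)| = 6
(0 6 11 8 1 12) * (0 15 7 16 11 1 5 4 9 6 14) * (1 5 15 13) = (0 14)(1 12 13)(4 9 6 5)(7 16 11 8 15) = [14, 12, 2, 3, 9, 4, 5, 16, 15, 6, 10, 8, 13, 1, 0, 7, 11]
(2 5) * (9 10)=(2 5)(9 10)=[0, 1, 5, 3, 4, 2, 6, 7, 8, 10, 9]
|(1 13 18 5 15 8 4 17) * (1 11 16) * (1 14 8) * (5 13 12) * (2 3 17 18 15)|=|(1 12 5 2 3 17 11 16 14 8 4 18 13 15)|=14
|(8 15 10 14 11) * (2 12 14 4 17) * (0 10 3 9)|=|(0 10 4 17 2 12 14 11 8 15 3 9)|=12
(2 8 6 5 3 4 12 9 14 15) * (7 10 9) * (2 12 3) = (2 8 6 5)(3 4)(7 10 9 14 15 12) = [0, 1, 8, 4, 3, 2, 5, 10, 6, 14, 9, 11, 7, 13, 15, 12]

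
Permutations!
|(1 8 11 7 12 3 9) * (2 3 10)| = |(1 8 11 7 12 10 2 3 9)| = 9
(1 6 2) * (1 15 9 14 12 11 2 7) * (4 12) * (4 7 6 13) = [0, 13, 15, 3, 12, 5, 6, 1, 8, 14, 10, 2, 11, 4, 7, 9] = (1 13 4 12 11 2 15 9 14 7)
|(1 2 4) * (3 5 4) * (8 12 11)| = 15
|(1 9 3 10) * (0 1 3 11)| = 4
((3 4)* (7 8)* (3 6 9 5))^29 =(3 5 9 6 4)(7 8) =((3 4 6 9 5)(7 8))^29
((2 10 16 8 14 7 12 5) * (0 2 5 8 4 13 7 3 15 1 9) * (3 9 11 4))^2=(0 10 3 1 4 7 8 9 2 16 15 11 13 12 14)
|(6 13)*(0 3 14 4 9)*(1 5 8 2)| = 20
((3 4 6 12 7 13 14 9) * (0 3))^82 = ((0 3 4 6 12 7 13 14 9))^82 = (0 3 4 6 12 7 13 14 9)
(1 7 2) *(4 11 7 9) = (1 9 4 11 7 2) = [0, 9, 1, 3, 11, 5, 6, 2, 8, 4, 10, 7]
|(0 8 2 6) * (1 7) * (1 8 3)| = 7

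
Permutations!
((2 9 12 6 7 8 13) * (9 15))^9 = (2 15 9 12 6 7 8 13)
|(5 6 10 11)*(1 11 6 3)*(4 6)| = 12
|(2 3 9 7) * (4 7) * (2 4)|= |(2 3 9)(4 7)|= 6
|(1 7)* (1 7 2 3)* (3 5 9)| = 5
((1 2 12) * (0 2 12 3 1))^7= (0 3 12 2 1)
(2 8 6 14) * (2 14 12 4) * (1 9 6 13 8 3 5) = (14)(1 9 6 12 4 2 3 5)(8 13) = [0, 9, 3, 5, 2, 1, 12, 7, 13, 6, 10, 11, 4, 8, 14]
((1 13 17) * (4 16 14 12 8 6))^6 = ((1 13 17)(4 16 14 12 8 6))^6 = (17)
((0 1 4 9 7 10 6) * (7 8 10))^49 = (10)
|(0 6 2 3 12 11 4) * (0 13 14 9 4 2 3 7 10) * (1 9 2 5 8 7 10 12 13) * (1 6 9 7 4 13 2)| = 15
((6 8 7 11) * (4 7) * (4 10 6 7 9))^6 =(11) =((4 9)(6 8 10)(7 11))^6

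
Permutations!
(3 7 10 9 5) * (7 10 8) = [0, 1, 2, 10, 4, 3, 6, 8, 7, 5, 9] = (3 10 9 5)(7 8)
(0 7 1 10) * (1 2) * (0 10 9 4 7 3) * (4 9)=[3, 4, 1, 0, 7, 5, 6, 2, 8, 9, 10]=(10)(0 3)(1 4 7 2)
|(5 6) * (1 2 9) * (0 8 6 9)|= 7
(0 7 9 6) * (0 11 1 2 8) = (0 7 9 6 11 1 2 8) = [7, 2, 8, 3, 4, 5, 11, 9, 0, 6, 10, 1]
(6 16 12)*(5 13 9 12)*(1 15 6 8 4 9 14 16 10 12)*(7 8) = (1 15 6 10 12 7 8 4 9)(5 13 14 16) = [0, 15, 2, 3, 9, 13, 10, 8, 4, 1, 12, 11, 7, 14, 16, 6, 5]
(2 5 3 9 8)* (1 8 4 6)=(1 8 2 5 3 9 4 6)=[0, 8, 5, 9, 6, 3, 1, 7, 2, 4]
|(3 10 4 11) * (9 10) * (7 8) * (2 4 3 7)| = |(2 4 11 7 8)(3 9 10)| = 15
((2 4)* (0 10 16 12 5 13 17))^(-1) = ((0 10 16 12 5 13 17)(2 4))^(-1) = (0 17 13 5 12 16 10)(2 4)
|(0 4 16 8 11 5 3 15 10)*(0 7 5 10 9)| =11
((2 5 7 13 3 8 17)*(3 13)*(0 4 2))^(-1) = (0 17 8 3 7 5 2 4)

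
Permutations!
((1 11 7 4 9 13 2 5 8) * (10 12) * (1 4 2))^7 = ((1 11 7 2 5 8 4 9 13)(10 12))^7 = (1 9 8 2 11 13 4 5 7)(10 12)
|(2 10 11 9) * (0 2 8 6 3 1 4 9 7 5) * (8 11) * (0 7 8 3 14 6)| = |(0 2 10 3 1 4 9 11 8)(5 7)(6 14)| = 18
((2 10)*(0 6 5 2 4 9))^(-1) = (0 9 4 10 2 5 6) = ((0 6 5 2 10 4 9))^(-1)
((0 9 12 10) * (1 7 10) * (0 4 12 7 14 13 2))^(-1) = (0 2 13 14 1 12 4 10 7 9)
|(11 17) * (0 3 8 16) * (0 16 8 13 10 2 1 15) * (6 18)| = 14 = |(0 3 13 10 2 1 15)(6 18)(11 17)|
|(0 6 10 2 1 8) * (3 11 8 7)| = |(0 6 10 2 1 7 3 11 8)| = 9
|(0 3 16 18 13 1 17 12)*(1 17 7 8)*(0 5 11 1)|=12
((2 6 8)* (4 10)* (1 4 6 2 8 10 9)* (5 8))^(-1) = ((1 4 9)(5 8)(6 10))^(-1) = (1 9 4)(5 8)(6 10)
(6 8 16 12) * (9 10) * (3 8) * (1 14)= (1 14)(3 8 16 12 6)(9 10)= [0, 14, 2, 8, 4, 5, 3, 7, 16, 10, 9, 11, 6, 13, 1, 15, 12]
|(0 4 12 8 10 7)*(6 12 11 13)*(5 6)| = 10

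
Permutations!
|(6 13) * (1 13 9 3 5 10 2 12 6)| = |(1 13)(2 12 6 9 3 5 10)| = 14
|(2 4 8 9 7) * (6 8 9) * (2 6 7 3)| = 12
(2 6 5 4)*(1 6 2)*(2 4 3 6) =[0, 2, 4, 6, 1, 3, 5] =(1 2 4)(3 6 5)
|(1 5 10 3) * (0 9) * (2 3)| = |(0 9)(1 5 10 2 3)| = 10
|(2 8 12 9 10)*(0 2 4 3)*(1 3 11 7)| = 11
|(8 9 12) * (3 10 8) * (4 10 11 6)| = 8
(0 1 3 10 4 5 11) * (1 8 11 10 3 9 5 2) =(0 8 11)(1 9 5 10 4 2) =[8, 9, 1, 3, 2, 10, 6, 7, 11, 5, 4, 0]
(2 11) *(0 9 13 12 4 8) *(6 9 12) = (0 12 4 8)(2 11)(6 9 13) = [12, 1, 11, 3, 8, 5, 9, 7, 0, 13, 10, 2, 4, 6]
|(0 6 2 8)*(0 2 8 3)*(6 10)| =|(0 10 6 8 2 3)| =6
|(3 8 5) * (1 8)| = 4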